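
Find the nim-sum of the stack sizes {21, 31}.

Compute the nim-sum pairwise:
21 ^ 31 = 10

10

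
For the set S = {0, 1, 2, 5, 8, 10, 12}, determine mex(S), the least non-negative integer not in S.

3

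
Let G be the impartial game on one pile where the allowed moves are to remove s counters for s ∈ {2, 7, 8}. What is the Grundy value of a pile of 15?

Compute g(0), g(1), … for moves {2, 7, 8}:
k:     0  1  2  3  4  5  6  7  8  9 10 11 12 13 14 15
g(k):  0  0  1  1  0  0  1  1  2  2  0  3  1  2  0  0
So g(15) = 0.

0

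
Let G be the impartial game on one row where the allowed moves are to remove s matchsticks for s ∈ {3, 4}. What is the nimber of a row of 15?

0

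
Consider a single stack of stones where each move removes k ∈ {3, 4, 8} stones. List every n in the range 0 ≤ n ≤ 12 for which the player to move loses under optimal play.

0, 1, 2, 7, 12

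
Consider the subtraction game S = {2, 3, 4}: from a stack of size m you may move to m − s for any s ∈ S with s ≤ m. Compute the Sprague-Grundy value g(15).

1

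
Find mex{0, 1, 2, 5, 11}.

The values 0, 1, 2 are all present; 3 is the first non-negative integer missing from the set.

3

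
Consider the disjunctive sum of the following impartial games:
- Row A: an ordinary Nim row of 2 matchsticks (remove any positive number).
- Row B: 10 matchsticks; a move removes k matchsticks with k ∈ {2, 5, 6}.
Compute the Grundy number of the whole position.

3

Row A is a plain Nim row of size 2, so its Grundy value is 2.
Build the Grundy sequence for row B with g(k) = mex{g(k−s) : s ∈ {2, 5, 6}, s ≤ k}:
g(0) = mex{} = 0
g(1) = mex{} = 0
g(2) = mex{0} = 1
g(3) = mex{0} = 1
g(4) = mex{1} = 0
g(5) = mex{0,1} = 2
g(6) = mex{0} = 1
g(7) = mex{0,1,2} = 3
g(8) = mex{1} = 0
g(9) = mex{0,1,3} = 2
g(10) = mex{0,2} = 1
So g(10) = 1.
The value of a disjunctive sum is the nim-sum of the parts.
Combined value = 2 ⊕ 1 = 3.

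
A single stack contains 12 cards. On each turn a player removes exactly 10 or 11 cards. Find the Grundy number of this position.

Compute g(0), g(1), … for moves {10, 11}:
g(0) = mex{} = 0
g(1) = mex{} = 0
g(2) = mex{} = 0
g(3) = mex{} = 0
g(4) = mex{} = 0
g(5) = mex{} = 0
g(6) = mex{} = 0
g(7) = mex{} = 0
g(8) = mex{} = 0
g(9) = mex{} = 0
g(10) = mex{0} = 1
g(11) = mex{0} = 1
g(12) = mex{0} = 1
So g(12) = 1.

1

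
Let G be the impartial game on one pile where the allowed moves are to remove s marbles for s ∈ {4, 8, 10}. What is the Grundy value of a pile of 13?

3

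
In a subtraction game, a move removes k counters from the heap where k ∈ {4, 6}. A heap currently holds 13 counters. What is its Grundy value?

0

Compute g(0), g(1), … for moves {4, 6}:
g(0) = mex{} = 0
g(1) = mex{} = 0
g(2) = mex{} = 0
g(3) = mex{} = 0
g(4) = mex{0} = 1
g(5) = mex{0} = 1
g(6) = mex{0} = 1
g(7) = mex{0} = 1
g(8) = mex{0,1} = 2
g(9) = mex{0,1} = 2
g(10) = mex{1} = 0
g(11) = mex{1} = 0
g(12) = mex{1,2} = 0
g(13) = mex{1,2} = 0
So g(13) = 0.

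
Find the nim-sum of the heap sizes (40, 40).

Nim-sum: 40 ⊕ 40 = 0.

0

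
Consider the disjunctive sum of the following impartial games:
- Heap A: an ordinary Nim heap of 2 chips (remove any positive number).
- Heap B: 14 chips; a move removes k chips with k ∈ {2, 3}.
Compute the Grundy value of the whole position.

Heap A is a plain Nim heap of size 2, so its Grundy value is 2.
For heap B, compute g(0), g(1), … with moves {2, 3}:
g(0) = mex{} = 0
g(1) = mex{} = 0
g(2) = mex{0} = 1
g(3) = mex{0} = 1
g(4) = mex{0,1} = 2
g(5) = mex{1} = 0
g(6) = mex{1,2} = 0
g(7) = mex{0,2} = 1
g(8) = mex{0} = 1
g(9) = mex{0,1} = 2
g(10) = mex{1} = 0
g(11) = mex{1,2} = 0
g(12) = mex{0,2} = 1
g(13) = mex{0} = 1
g(14) = mex{0,1} = 2
So g(14) = 2.
The value of a disjunctive sum is the nim-sum of the parts.
Combined value = 2 ⊕ 2 = 0.

0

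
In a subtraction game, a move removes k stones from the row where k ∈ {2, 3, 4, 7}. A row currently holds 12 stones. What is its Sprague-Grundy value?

0

Compute g(0), g(1), … for moves {2, 3, 4, 7}:
g(0) = mex{} = 0
g(1) = mex{} = 0
g(2) = mex{0} = 1
g(3) = mex{0} = 1
g(4) = mex{0,1} = 2
g(5) = mex{0,1} = 2
g(6) = mex{1,2} = 0
g(7) = mex{0,1,2} = 3
g(8) = mex{0,2} = 1
g(9) = mex{0,1,2,3} = 4
g(10) = mex{0,1,3} = 2
g(11) = mex{1,2,3,4} = 0
g(12) = mex{1,2,4} = 0
So g(12) = 0.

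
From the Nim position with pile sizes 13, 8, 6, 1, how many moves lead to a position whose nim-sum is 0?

1

Nim-sum: 13 XOR 8 XOR 6 XOR 1 = 2.
The overall nim-sum is X = 2. A pile of size p has a winning move iff p XOR X < p (reduce it to p XOR X).
  13: 13 XOR 2 = 15 ≥ 13 — no move.
  8: 8 XOR 2 = 10 ≥ 8 — no move.
  6: 6 XOR 2 = 4 < 6 — winning move (to 4).
  1: 1 XOR 2 = 3 ≥ 1 — no move.
That gives 1 winning move.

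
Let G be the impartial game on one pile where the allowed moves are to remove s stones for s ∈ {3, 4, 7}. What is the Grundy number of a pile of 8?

Build the Grundy sequence with g(k) = mex{g(k−s) : s ∈ {3, 4, 7}, s ≤ k}:
k:     0  1  2  3  4  5  6  7  8
g(k):  0  0  0  1  1  1  2  2  2
So g(8) = 2.

2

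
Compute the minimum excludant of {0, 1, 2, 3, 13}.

4

The values 0, 1, 2, 3 are all present; 4 is the first non-negative integer missing from the set.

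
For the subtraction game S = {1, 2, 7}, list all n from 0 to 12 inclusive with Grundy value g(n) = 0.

0, 3, 6, 9, 12

Grundy values for subtraction set {1, 2, 7}:
k:     0  1  2  3  4  5  6  7  8  9 10 11 12
g(k):  0  1  2  0  1  2  0  1  2  0  1  2  0
The P-positions (g = 0) in 0..12 are 0, 3, 6, 9, 12.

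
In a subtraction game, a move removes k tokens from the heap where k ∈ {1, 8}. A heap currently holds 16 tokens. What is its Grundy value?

1

Compute g(0), g(1), … for moves {1, 8}:
k:     0  1  2  3  4  5  6  7  8  9 10 11 12 13 14 15 16
g(k):  0  1  0  1  0  1  0  1  2  0  1  0  1  0  1  0  1
So g(16) = 1.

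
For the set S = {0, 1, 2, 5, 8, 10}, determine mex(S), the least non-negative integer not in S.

3

The values 0, 1, 2 are all present; 3 is the first non-negative integer missing from the set.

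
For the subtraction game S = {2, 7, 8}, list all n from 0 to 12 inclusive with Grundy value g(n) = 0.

0, 1, 4, 5, 10

Compute g(0), g(1), … for moves {2, 7, 8}:
g(0) = mex{} = 0
g(1) = mex{} = 0
g(2) = mex{0} = 1
g(3) = mex{0} = 1
g(4) = mex{1} = 0
g(5) = mex{1} = 0
g(6) = mex{0} = 1
g(7) = mex{0} = 1
g(8) = mex{0,1} = 2
g(9) = mex{0,1} = 2
g(10) = mex{1,2} = 0
g(11) = mex{0,1,2} = 3
g(12) = mex{0} = 1
The P-positions (g = 0) in 0..12 are 0, 1, 4, 5, 10.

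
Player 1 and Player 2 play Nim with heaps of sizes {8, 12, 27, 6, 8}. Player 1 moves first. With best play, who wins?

Player 1 wins

In binary:
  01000  (8)
  01100  (12)
  11011  (27)
  00110  (6)
  01000  (8)
  -----
  10001  (17)
The nim-sum is 17 ≠ 0, so this is an N-position: the player to move can win; Player 1 has a winning move.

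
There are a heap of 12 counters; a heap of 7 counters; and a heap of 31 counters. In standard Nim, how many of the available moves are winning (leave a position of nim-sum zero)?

Nim-sum: 12 XOR 7 XOR 31 = 20.
The overall nim-sum is X = 20. A heap of size p has a winning move iff p XOR X < p (reduce it to p XOR X).
  12: 12 XOR 20 = 24 ≥ 12 — no move.
  7: 7 XOR 20 = 19 ≥ 7 — no move.
  31: 31 XOR 20 = 11 < 31 — winning move (to 11).
That gives 1 winning move.

1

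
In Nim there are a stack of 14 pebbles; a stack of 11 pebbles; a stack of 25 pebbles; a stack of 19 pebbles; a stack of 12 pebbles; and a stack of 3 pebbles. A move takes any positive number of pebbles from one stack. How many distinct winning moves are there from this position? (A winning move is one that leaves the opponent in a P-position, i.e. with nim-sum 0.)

0

Compute the nim-sum pairwise:
14 XOR 11 = 5
5 XOR 25 = 28
28 XOR 19 = 15
15 XOR 12 = 3
3 XOR 3 = 0
The nim-sum is already 0, so every move leaves a nonzero nim-sum — there are no winning moves.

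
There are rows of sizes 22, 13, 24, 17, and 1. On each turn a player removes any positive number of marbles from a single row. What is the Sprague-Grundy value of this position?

Write each in binary and XOR column by column:
  10110  (22)
  01101  (13)
  11000  (24)
  10001  (17)
  00001  (1)
  -----
  10011  (19)

19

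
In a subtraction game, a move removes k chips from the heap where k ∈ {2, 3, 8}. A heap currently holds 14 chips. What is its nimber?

2

Build the Grundy sequence with g(k) = mex{g(k−s) : s ∈ {2, 3, 8}, s ≤ k}:
k:     0  1  2  3  4  5  6  7  8  9 10 11 12 13 14
g(k):  0  0  1  1  2  0  0  1  1  2  0  0  1  1  2
So g(14) = 2.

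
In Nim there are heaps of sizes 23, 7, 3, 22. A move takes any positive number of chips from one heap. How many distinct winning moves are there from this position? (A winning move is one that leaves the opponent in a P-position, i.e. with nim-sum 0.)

3

Bitwise XOR of the heap sizes:
  10111  (23)
  00111  (7)
  00011  (3)
  10110  (22)
  -----
  00101  (5)
The overall nim-sum is X = 5. A heap of size p has a winning move iff p XOR X < p (reduce it to p XOR X).
  23: 23 XOR 5 = 18 < 23 — winning move (to 18).
  7: 7 XOR 5 = 2 < 7 — winning move (to 2).
  3: 3 XOR 5 = 6 ≥ 3 — no move.
  22: 22 XOR 5 = 19 < 22 — winning move (to 19).
That gives 3 winning moves.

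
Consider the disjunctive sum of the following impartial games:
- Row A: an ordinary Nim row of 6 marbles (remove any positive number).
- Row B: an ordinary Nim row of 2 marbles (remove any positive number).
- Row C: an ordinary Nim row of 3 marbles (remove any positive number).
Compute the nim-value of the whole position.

Row A is a plain Nim row of size 6, so its Grundy value is 6.
Row B is a plain Nim row of size 2, so its Grundy value is 2.
Row C is a plain Nim row of size 3, so its Grundy value is 3.
The value of a disjunctive sum is the nim-sum of the parts.
Combined value = 6 XOR 2 XOR 3 = 7.

7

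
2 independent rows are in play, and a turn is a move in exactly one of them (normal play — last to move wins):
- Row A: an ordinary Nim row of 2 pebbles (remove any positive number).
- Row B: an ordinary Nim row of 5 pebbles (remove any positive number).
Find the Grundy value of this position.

Row A is a plain Nim row of size 2, so its Grundy value is 2.
Row B is a plain Nim row of size 5, so its Grundy value is 5.
The value of a disjunctive sum is the nim-sum of the parts.
Combined value = 2 XOR 5 = 7.

7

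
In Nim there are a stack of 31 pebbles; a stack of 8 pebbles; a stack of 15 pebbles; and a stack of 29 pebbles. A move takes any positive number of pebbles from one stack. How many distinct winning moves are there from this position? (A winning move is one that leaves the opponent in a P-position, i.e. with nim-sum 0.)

3

Nim-sum: 31 ⊕ 8 ⊕ 15 ⊕ 29 = 5.
The overall nim-sum is X = 5. A stack of size p has a winning move iff p XOR X < p (reduce it to p XOR X).
  31: 31 XOR 5 = 26 < 31 — winning move (to 26).
  8: 8 XOR 5 = 13 ≥ 8 — no move.
  15: 15 XOR 5 = 10 < 15 — winning move (to 10).
  29: 29 XOR 5 = 24 < 29 — winning move (to 24).
That gives 3 winning moves.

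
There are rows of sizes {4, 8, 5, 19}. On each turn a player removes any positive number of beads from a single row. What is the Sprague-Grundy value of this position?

26

Compute the nim-sum pairwise:
4 XOR 8 = 12
12 XOR 5 = 9
9 XOR 19 = 26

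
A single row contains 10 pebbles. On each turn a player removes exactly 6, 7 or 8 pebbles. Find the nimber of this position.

Build the Grundy sequence with g(k) = mex{g(k−s) : s ∈ {6, 7, 8}, s ≤ k}:
k:     0  1  2  3  4  5  6  7  8  9 10
g(k):  0  0  0  0  0  0  1  1  1  1  1
So g(10) = 1.

1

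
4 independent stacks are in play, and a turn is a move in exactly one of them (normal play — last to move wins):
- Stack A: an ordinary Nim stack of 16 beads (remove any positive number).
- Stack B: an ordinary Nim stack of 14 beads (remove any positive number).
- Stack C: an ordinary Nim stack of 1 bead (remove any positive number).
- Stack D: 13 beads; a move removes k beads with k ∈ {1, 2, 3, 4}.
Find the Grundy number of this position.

28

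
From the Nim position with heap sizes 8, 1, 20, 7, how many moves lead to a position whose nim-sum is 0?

1

Nim-sum: 8 ^ 1 ^ 20 ^ 7 = 26.
The overall nim-sum is X = 26. A heap of size p has a winning move iff p XOR X < p (reduce it to p XOR X).
  8: 8 XOR 26 = 18 ≥ 8 — no move.
  1: 1 XOR 26 = 27 ≥ 1 — no move.
  20: 20 XOR 26 = 14 < 20 — winning move (to 14).
  7: 7 XOR 26 = 29 ≥ 7 — no move.
That gives 1 winning move.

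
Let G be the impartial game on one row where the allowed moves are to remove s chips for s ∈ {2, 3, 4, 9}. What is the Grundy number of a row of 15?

1

Grundy values for subtraction set {2, 3, 4, 9}:
k:     0  1  2  3  4  5  6  7  8  9 10 11 12 13 14 15
g(k):  0  0  1  1  2  2  0  0  1  1  2  2  0  0  1  1
So g(15) = 1.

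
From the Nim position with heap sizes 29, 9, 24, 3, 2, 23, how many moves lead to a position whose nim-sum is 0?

Nim-sum: 29 ^ 9 ^ 24 ^ 3 ^ 2 ^ 23 = 26.
The overall nim-sum is X = 26. A heap of size p has a winning move iff p XOR X < p (reduce it to p XOR X).
  29: 29 XOR 26 = 7 < 29 — winning move (to 7).
  9: 9 XOR 26 = 19 ≥ 9 — no move.
  24: 24 XOR 26 = 2 < 24 — winning move (to 2).
  3: 3 XOR 26 = 25 ≥ 3 — no move.
  2: 2 XOR 26 = 24 ≥ 2 — no move.
  23: 23 XOR 26 = 13 < 23 — winning move (to 13).
That gives 3 winning moves.

3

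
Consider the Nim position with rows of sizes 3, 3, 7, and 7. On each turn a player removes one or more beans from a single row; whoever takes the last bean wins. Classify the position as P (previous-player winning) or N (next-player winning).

Bitwise XOR of the heap sizes:
  011  (3)
  011  (3)
  111  (7)
  111  (7)
  ---
  000  (0)
The nim-sum is 0, so this is a P-position: the player to move is in a losing position under optimal play.

P-position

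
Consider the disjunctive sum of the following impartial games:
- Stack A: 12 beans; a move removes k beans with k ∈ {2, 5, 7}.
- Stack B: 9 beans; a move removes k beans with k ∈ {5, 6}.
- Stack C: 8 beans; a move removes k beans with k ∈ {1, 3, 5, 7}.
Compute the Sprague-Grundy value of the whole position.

Grundy values for stack A (subtraction set {2, 5, 7}):
k:     0  1  2  3  4  5  6  7  8  9 10 11 12
g(k):  0  0  1  1  0  2  1  3  2  2  0  3  1
So g(12) = 1.
Grundy values for stack B (subtraction set {5, 6}):
k:     0  1  2  3  4  5  6  7  8  9
g(k):  0  0  0  0  0  1  1  1  1  1
So g(9) = 1.
Grundy values for stack C (subtraction set {1, 3, 5, 7}):
g(0) = mex{} = 0
g(1) = mex{0} = 1
g(2) = mex{1} = 0
g(3) = mex{0} = 1
g(4) = mex{1} = 0
g(5) = mex{0} = 1
g(6) = mex{1} = 0
g(7) = mex{0} = 1
g(8) = mex{1} = 0
So g(8) = 0.
By the Sprague-Grundy theorem, the Grundy value of a sum of independent games is the XOR of the component values.
Combined value = 1 XOR 1 XOR 0 = 0.

0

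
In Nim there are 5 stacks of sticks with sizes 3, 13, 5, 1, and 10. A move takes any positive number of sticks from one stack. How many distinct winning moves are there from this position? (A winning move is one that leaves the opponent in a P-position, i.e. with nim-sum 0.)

Compute the nim-sum pairwise:
3 ⊕ 13 = 14
14 ⊕ 5 = 11
11 ⊕ 1 = 10
10 ⊕ 10 = 0
The nim-sum is already 0, so every move leaves a nonzero nim-sum — there are no winning moves.

0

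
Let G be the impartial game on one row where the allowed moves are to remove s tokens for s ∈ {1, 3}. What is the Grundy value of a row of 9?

Compute g(0), g(1), … for moves {1, 3}:
k:     0  1  2  3  4  5  6  7  8  9
g(k):  0  1  0  1  0  1  0  1  0  1
So g(9) = 1.

1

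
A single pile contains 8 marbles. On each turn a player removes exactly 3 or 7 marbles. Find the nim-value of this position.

2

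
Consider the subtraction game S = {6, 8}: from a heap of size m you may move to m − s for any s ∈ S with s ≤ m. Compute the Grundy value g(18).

0

Build the Grundy sequence with g(k) = mex{g(k−s) : s ∈ {6, 8}, s ≤ k}:
k:     0  1  2  3  4  5  6  7  8  9 10 11 12 13 14 15 16 17 18
g(k):  0  0  0  0  0  0  1  1  1  1  1  1  2  2  0  0  0  0  0
So g(18) = 0.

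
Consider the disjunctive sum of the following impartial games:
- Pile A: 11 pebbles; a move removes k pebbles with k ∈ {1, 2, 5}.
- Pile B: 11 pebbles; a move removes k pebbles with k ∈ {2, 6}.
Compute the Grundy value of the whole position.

Build the Grundy sequence for pile A with g(k) = mex{g(k−s) : s ∈ {1, 2, 5}, s ≤ k}:
k:     0  1  2  3  4  5  6  7  8  9 10 11
g(k):  0  1  2  0  1  2  0  1  2  0  1  2
So g(11) = 2.
For pile B, compute g(0), g(1), … with moves {2, 6}:
g(0) = mex{} = 0
g(1) = mex{} = 0
g(2) = mex{0} = 1
g(3) = mex{0} = 1
g(4) = mex{1} = 0
g(5) = mex{1} = 0
g(6) = mex{0} = 1
g(7) = mex{0} = 1
g(8) = mex{1} = 0
g(9) = mex{1} = 0
g(10) = mex{0} = 1
g(11) = mex{0} = 1
So g(11) = 1.
The value of a disjunctive sum is the nim-sum of the parts.
Combined value = 2 XOR 1 = 3.

3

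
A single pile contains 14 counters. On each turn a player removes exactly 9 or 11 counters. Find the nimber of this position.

1

Compute g(0), g(1), … for moves {9, 11}:
k:     0  1  2  3  4  5  6  7  8  9 10 11 12 13 14
g(k):  0  0  0  0  0  0  0  0  0  1  1  1  1  1  1
So g(14) = 1.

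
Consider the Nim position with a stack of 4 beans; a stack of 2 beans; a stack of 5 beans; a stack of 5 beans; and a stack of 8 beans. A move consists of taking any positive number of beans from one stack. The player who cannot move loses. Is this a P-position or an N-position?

N-position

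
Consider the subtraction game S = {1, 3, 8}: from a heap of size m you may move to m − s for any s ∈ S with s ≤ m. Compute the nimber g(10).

Build the Grundy sequence with g(k) = mex{g(k−s) : s ∈ {1, 3, 8}, s ≤ k}:
k:     0  1  2  3  4  5  6  7  8  9 10
g(k):  0  1  0  1  0  1  0  1  2  3  2
So g(10) = 2.

2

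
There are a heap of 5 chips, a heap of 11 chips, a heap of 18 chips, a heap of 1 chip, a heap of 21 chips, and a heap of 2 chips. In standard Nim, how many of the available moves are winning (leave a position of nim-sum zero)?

1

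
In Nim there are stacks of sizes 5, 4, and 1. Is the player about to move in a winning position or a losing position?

Write each in binary and XOR column by column:
  101  (5)
  100  (4)
  001  (1)
  ---
  000  (0)
The nim-sum is 0, so this is a P-position: the player to move is in a losing position under optimal play.

Losing position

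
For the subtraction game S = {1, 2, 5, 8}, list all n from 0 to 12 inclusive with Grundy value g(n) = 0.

0, 3, 6, 9, 12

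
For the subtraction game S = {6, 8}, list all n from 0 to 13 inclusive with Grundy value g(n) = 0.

0, 1, 2, 3, 4, 5

Grundy values for subtraction set {6, 8}:
g(0) = mex{} = 0
g(1) = mex{} = 0
g(2) = mex{} = 0
g(3) = mex{} = 0
g(4) = mex{} = 0
g(5) = mex{} = 0
g(6) = mex{0} = 1
g(7) = mex{0} = 1
g(8) = mex{0} = 1
g(9) = mex{0} = 1
g(10) = mex{0} = 1
g(11) = mex{0} = 1
g(12) = mex{0,1} = 2
g(13) = mex{0,1} = 2
The P-positions (g = 0) in 0..13 are 0, 1, 2, 3, 4, 5.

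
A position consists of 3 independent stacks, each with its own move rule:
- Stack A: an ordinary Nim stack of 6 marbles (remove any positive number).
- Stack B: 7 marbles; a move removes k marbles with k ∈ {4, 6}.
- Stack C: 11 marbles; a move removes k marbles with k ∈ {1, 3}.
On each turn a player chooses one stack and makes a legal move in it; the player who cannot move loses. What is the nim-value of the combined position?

Stack A is a plain Nim stack of size 6, so its Grundy value is 6.
Build the Grundy sequence for stack B with g(k) = mex{g(k−s) : s ∈ {4, 6}, s ≤ k}:
k:     0  1  2  3  4  5  6  7
g(k):  0  0  0  0  1  1  1  1
So g(7) = 1.
Grundy values for stack C (subtraction set {1, 3}):
g(0) = mex{} = 0
g(1) = mex{0} = 1
g(2) = mex{1} = 0
g(3) = mex{0} = 1
g(4) = mex{1} = 0
g(5) = mex{0} = 1
g(6) = mex{1} = 0
g(7) = mex{0} = 1
g(8) = mex{1} = 0
g(9) = mex{0} = 1
g(10) = mex{1} = 0
g(11) = mex{0} = 1
So g(11) = 1.
The value of a disjunctive sum is the nim-sum of the parts.
Combined value = 6 ⊕ 1 ⊕ 1 = 6.

6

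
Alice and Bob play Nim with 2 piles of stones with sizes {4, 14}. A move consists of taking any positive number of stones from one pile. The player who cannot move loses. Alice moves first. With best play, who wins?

Alice wins

Bitwise XOR of the heap sizes:
  0100  (4)
  1110  (14)
  ----
  1010  (10)
The nim-sum is 10 ≠ 0, so this is an N-position: the player to move can win; Alice has a winning move.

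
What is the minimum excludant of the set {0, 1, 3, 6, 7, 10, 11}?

2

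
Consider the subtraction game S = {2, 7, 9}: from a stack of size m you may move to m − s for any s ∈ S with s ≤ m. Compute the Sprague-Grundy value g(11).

3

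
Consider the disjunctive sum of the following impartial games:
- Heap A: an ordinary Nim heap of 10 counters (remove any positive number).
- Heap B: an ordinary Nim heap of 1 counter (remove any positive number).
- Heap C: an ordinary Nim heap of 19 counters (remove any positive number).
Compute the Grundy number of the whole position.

24

Heap A is a plain Nim heap of size 10, so its Grundy value is 10.
Heap B is a plain Nim heap of size 1, so its Grundy value is 1.
Heap C is a plain Nim heap of size 19, so its Grundy value is 19.
By the Sprague-Grundy theorem, the Grundy value of a sum of independent games is the XOR of the component values.
Combined value = 10 ⊕ 1 ⊕ 19 = 24.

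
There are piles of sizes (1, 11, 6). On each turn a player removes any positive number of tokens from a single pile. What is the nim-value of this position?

12

Nim-sum: 1 XOR 11 XOR 6 = 12.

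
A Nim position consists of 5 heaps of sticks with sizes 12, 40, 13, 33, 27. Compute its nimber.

Write each in binary and XOR column by column:
  001100  (12)
  101000  (40)
  001101  (13)
  100001  (33)
  011011  (27)
  ------
  010011  (19)

19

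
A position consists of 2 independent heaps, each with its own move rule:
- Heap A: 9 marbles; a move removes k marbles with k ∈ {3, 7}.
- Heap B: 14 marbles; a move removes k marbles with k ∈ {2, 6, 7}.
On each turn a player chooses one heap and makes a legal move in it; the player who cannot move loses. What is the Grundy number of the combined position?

Grundy values for heap A (subtraction set {3, 7}):
k:     0  1  2  3  4  5  6  7  8  9
g(k):  0  0  0  1  1  1  0  2  2  1
So g(9) = 1.
Build the Grundy sequence for heap B with g(k) = mex{g(k−s) : s ∈ {2, 6, 7}, s ≤ k}:
g(0) = mex{} = 0
g(1) = mex{} = 0
g(2) = mex{0} = 1
g(3) = mex{0} = 1
g(4) = mex{1} = 0
g(5) = mex{1} = 0
g(6) = mex{0} = 1
g(7) = mex{0} = 1
g(8) = mex{0,1} = 2
g(9) = mex{1} = 0
g(10) = mex{0,1,2} = 3
g(11) = mex{0} = 1
g(12) = mex{0,1,3} = 2
g(13) = mex{1} = 0
g(14) = mex{1,2} = 0
So g(14) = 0.
The value of a disjunctive sum is the nim-sum of the parts.
Combined value = 1 XOR 0 = 1.

1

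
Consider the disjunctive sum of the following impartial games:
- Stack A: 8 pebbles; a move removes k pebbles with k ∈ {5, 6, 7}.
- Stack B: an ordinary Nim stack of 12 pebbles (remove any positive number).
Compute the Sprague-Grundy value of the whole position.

For stack A, compute g(0), g(1), … with moves {5, 6, 7}:
g(0) = mex{} = 0
g(1) = mex{} = 0
g(2) = mex{} = 0
g(3) = mex{} = 0
g(4) = mex{} = 0
g(5) = mex{0} = 1
g(6) = mex{0} = 1
g(7) = mex{0} = 1
g(8) = mex{0} = 1
So g(8) = 1.
Stack B is a plain Nim stack of size 12, so its Grundy value is 12.
The value of a disjunctive sum is the nim-sum of the parts.
Combined value = 1 ⊕ 12 = 13.

13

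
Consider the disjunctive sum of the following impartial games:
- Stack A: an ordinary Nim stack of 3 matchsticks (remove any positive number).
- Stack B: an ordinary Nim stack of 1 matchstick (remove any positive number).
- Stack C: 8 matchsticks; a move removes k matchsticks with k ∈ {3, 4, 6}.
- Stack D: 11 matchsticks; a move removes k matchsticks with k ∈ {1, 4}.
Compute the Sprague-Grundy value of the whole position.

Stack A is a plain Nim stack of size 3, so its Grundy value is 3.
Stack B is a plain Nim stack of size 1, so its Grundy value is 1.
Build the Grundy sequence for stack C with g(k) = mex{g(k−s) : s ∈ {3, 4, 6}, s ≤ k}:
g(0) = mex{} = 0
g(1) = mex{} = 0
g(2) = mex{} = 0
g(3) = mex{0} = 1
g(4) = mex{0} = 1
g(5) = mex{0} = 1
g(6) = mex{0,1} = 2
g(7) = mex{0,1} = 2
g(8) = mex{0,1} = 2
So g(8) = 2.
For stack D, compute g(0), g(1), … with moves {1, 4}:
g(0) = mex{} = 0
g(1) = mex{0} = 1
g(2) = mex{1} = 0
g(3) = mex{0} = 1
g(4) = mex{0,1} = 2
g(5) = mex{1,2} = 0
g(6) = mex{0} = 1
g(7) = mex{1} = 0
g(8) = mex{0,2} = 1
g(9) = mex{0,1} = 2
g(10) = mex{1,2} = 0
g(11) = mex{0} = 1
So g(11) = 1.
The value of a disjunctive sum is the nim-sum of the parts.
Combined value = 3 ⊕ 1 ⊕ 2 ⊕ 1 = 1.

1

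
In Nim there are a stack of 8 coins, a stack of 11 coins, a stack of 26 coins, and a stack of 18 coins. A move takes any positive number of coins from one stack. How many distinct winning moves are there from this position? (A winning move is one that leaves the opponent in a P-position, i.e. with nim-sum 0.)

3

Nim-sum: 8 ^ 11 ^ 26 ^ 18 = 11.
The overall nim-sum is X = 11. A stack of size p has a winning move iff p XOR X < p (reduce it to p XOR X).
  8: 8 XOR 11 = 3 < 8 — winning move (to 3).
  11: 11 XOR 11 = 0 < 11 — winning move (to 0).
  26: 26 XOR 11 = 17 < 26 — winning move (to 17).
  18: 18 XOR 11 = 25 ≥ 18 — no move.
That gives 3 winning moves.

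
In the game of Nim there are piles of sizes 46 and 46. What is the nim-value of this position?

0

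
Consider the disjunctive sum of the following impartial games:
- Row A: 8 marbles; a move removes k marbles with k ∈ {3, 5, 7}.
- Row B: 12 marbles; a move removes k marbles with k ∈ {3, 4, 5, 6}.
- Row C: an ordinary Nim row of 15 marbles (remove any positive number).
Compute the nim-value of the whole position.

12

For row A, compute g(0), g(1), … with moves {3, 5, 7}:
k:     0  1  2  3  4  5  6  7  8
g(k):  0  0  0  1  1  1  2  2  2
So g(8) = 2.
Grundy values for row B (subtraction set {3, 4, 5, 6}):
k:     0  1  2  3  4  5  6  7  8  9 10 11 12
g(k):  0  0  0  1  1  1  2  2  2  0  0  0  1
So g(12) = 1.
Row C is a plain Nim row of size 15, so its Grundy value is 15.
By the Sprague-Grundy theorem, the Grundy value of a sum of independent games is the XOR of the component values.
Combined value = 2 XOR 1 XOR 15 = 12.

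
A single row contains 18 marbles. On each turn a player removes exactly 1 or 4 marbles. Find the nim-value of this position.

1

Grundy values for subtraction set {1, 4}:
k:     0  1  2  3  4  5  6  7  8  9 10 11 12 13 14 15 16 17 18
g(k):  0  1  0  1  2  0  1  0  1  2  0  1  0  1  2  0  1  0  1
So g(18) = 1.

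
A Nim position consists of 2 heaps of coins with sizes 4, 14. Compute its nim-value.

10

Compute the nim-sum pairwise:
4 ⊕ 14 = 10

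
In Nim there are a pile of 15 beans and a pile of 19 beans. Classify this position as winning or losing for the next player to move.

Winning position

Nim-sum: 15 ⊕ 19 = 28.
The nim-sum is 28 ≠ 0, so this is an N-position: the player to move can win.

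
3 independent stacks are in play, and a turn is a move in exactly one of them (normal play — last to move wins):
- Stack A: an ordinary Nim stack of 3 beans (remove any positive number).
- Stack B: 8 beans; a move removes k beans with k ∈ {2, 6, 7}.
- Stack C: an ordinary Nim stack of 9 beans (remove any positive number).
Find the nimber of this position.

Stack A is a plain Nim stack of size 3, so its Grundy value is 3.
Build the Grundy sequence for stack B with g(k) = mex{g(k−s) : s ∈ {2, 6, 7}, s ≤ k}:
k:     0  1  2  3  4  5  6  7  8
g(k):  0  0  1  1  0  0  1  1  2
So g(8) = 2.
Stack C is a plain Nim stack of size 9, so its Grundy value is 9.
The value of a disjunctive sum is the nim-sum of the parts.
Combined value = 3 XOR 2 XOR 9 = 8.

8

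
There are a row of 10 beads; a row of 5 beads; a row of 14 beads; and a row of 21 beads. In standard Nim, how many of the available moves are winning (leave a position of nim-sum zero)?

1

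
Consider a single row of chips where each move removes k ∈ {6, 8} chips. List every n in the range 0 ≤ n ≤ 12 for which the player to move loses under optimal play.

0, 1, 2, 3, 4, 5

Grundy values for subtraction set {6, 8}:
k:     0  1  2  3  4  5  6  7  8  9 10 11 12
g(k):  0  0  0  0  0  0  1  1  1  1  1  1  2
The P-positions (g = 0) in 0..12 are 0, 1, 2, 3, 4, 5.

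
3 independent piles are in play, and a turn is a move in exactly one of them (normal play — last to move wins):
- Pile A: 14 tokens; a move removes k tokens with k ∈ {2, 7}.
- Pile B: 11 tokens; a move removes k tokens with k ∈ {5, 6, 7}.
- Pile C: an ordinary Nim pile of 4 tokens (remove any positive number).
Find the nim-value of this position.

6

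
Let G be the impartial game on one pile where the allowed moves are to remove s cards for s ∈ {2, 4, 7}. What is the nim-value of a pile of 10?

2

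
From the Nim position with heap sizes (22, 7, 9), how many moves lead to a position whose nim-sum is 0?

1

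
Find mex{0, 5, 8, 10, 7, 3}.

0 is in the set but 1 is not, so the mex is 1.

1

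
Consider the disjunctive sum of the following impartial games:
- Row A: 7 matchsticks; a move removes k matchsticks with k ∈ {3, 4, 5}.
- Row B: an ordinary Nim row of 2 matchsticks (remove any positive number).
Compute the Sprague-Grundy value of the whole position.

0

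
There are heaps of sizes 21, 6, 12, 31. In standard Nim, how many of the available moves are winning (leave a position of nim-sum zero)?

0

Compute the nim-sum pairwise:
21 ⊕ 6 = 19
19 ⊕ 12 = 31
31 ⊕ 31 = 0
The nim-sum is already 0, so every move leaves a nonzero nim-sum — there are no winning moves.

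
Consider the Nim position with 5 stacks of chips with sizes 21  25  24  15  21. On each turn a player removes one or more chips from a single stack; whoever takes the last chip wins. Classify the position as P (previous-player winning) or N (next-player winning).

Nim-sum: 21 ^ 25 ^ 24 ^ 15 ^ 21 = 14.
The nim-sum is 14 ≠ 0, so this is an N-position: the player to move can win.

N-position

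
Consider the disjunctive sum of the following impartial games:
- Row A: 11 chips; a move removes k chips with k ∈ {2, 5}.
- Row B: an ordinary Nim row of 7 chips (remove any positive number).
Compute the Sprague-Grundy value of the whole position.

For row A, compute g(0), g(1), … with moves {2, 5}:
k:     0  1  2  3  4  5  6  7  8  9 10 11
g(k):  0  0  1  1  0  2  1  0  0  1  1  0
So g(11) = 0.
Row B is a plain Nim row of size 7, so its Grundy value is 7.
By the Sprague-Grundy theorem, the Grundy value of a sum of independent games is the XOR of the component values.
Combined value = 0 XOR 7 = 7.

7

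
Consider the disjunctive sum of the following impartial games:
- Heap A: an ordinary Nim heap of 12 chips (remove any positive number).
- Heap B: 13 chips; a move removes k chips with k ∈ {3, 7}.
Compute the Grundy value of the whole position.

13

Heap A is a plain Nim heap of size 12, so its Grundy value is 12.
Build the Grundy sequence for heap B with g(k) = mex{g(k−s) : s ∈ {3, 7}, s ≤ k}:
g(0) = mex{} = 0
g(1) = mex{} = 0
g(2) = mex{} = 0
g(3) = mex{0} = 1
g(4) = mex{0} = 1
g(5) = mex{0} = 1
g(6) = mex{1} = 0
g(7) = mex{0,1} = 2
g(8) = mex{0,1} = 2
g(9) = mex{0} = 1
g(10) = mex{1,2} = 0
g(11) = mex{1,2} = 0
g(12) = mex{1} = 0
g(13) = mex{0} = 1
So g(13) = 1.
By the Sprague-Grundy theorem, the Grundy value of a sum of independent games is the XOR of the component values.
Combined value = 12 XOR 1 = 13.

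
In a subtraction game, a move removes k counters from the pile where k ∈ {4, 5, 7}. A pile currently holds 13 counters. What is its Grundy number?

0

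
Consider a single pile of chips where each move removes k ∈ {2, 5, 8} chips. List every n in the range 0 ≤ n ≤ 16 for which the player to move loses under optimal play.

0, 1, 4, 7, 10, 11, 14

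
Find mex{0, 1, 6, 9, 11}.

The values 0, 1 are all present; 2 is the first non-negative integer missing from the set.

2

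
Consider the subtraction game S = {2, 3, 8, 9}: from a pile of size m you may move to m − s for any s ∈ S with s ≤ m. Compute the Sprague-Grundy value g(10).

2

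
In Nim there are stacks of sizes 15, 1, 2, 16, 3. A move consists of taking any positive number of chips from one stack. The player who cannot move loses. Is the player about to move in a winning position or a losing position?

Winning position

Nim-sum: 15 ^ 1 ^ 2 ^ 16 ^ 3 = 31.
The nim-sum is 31 ≠ 0, so this is an N-position: the player to move can win.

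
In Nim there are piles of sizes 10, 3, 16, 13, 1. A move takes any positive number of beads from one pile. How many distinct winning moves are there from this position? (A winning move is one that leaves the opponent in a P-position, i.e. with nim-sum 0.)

1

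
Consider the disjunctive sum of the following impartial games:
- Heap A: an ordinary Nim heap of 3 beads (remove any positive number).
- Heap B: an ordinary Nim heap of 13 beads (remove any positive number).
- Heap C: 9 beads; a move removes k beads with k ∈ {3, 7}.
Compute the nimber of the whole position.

Heap A is a plain Nim heap of size 3, so its Grundy value is 3.
Heap B is a plain Nim heap of size 13, so its Grundy value is 13.
Grundy values for heap C (subtraction set {3, 7}):
g(0) = mex{} = 0
g(1) = mex{} = 0
g(2) = mex{} = 0
g(3) = mex{0} = 1
g(4) = mex{0} = 1
g(5) = mex{0} = 1
g(6) = mex{1} = 0
g(7) = mex{0,1} = 2
g(8) = mex{0,1} = 2
g(9) = mex{0} = 1
So g(9) = 1.
The value of a disjunctive sum is the nim-sum of the parts.
Combined value = 3 ⊕ 13 ⊕ 1 = 15.

15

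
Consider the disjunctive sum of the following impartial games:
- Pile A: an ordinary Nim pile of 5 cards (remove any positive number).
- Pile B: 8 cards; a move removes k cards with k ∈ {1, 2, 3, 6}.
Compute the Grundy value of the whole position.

Pile A is a plain Nim pile of size 5, so its Grundy value is 5.
For pile B, compute g(0), g(1), … with moves {1, 2, 3, 6}:
g(0) = mex{} = 0
g(1) = mex{0} = 1
g(2) = mex{0,1} = 2
g(3) = mex{0,1,2} = 3
g(4) = mex{1,2,3} = 0
g(5) = mex{0,2,3} = 1
g(6) = mex{0,1,3} = 2
g(7) = mex{0,1,2} = 3
g(8) = mex{1,2,3} = 0
So g(8) = 0.
By the Sprague-Grundy theorem, the Grundy value of a sum of independent games is the XOR of the component values.
Combined value = 5 XOR 0 = 5.

5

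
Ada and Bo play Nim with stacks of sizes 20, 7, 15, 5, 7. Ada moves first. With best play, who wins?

Ada wins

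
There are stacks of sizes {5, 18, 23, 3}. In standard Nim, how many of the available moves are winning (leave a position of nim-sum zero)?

3

Bitwise XOR of the heap sizes:
  00101  (5)
  10010  (18)
  10111  (23)
  00011  (3)
  -----
  00011  (3)
The overall nim-sum is X = 3. A stack of size p has a winning move iff p XOR X < p (reduce it to p XOR X).
  5: 5 XOR 3 = 6 ≥ 5 — no move.
  18: 18 XOR 3 = 17 < 18 — winning move (to 17).
  23: 23 XOR 3 = 20 < 23 — winning move (to 20).
  3: 3 XOR 3 = 0 < 3 — winning move (to 0).
That gives 3 winning moves.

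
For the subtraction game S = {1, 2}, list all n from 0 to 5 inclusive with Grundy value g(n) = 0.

0, 3

Grundy values for subtraction set {1, 2}:
k:     0  1  2  3  4  5
g(k):  0  1  2  0  1  2
The P-positions (g = 0) in 0..5 are 0, 3.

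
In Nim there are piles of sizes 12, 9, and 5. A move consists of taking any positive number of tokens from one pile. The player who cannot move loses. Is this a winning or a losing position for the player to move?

Compute the nim-sum pairwise:
12 XOR 9 = 5
5 XOR 5 = 0
The nim-sum is 0, so this is a P-position: the player to move is in a losing position under optimal play.

Losing position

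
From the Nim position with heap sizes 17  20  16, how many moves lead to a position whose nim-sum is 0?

3

Compute the nim-sum pairwise:
17 XOR 20 = 5
5 XOR 16 = 21
The overall nim-sum is X = 21. A heap of size p has a winning move iff p XOR X < p (reduce it to p XOR X).
  17: 17 XOR 21 = 4 < 17 — winning move (to 4).
  20: 20 XOR 21 = 1 < 20 — winning move (to 1).
  16: 16 XOR 21 = 5 < 16 — winning move (to 5).
That gives 3 winning moves.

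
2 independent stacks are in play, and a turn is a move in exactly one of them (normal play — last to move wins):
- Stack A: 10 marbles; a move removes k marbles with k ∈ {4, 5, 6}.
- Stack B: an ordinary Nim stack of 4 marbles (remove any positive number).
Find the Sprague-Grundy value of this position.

Build the Grundy sequence for stack A with g(k) = mex{g(k−s) : s ∈ {4, 5, 6}, s ≤ k}:
k:     0  1  2  3  4  5  6  7  8  9 10
g(k):  0  0  0  0  1  1  1  1  2  2  0
So g(10) = 0.
Stack B is a plain Nim stack of size 4, so its Grundy value is 4.
By the Sprague-Grundy theorem, the Grundy value of a sum of independent games is the XOR of the component values.
Combined value = 0 ⊕ 4 = 4.

4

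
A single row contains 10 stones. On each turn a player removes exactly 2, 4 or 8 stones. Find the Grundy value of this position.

Grundy values for subtraction set {2, 4, 8}:
g(0) = mex{} = 0
g(1) = mex{} = 0
g(2) = mex{0} = 1
g(3) = mex{0} = 1
g(4) = mex{0,1} = 2
g(5) = mex{0,1} = 2
g(6) = mex{1,2} = 0
g(7) = mex{1,2} = 0
g(8) = mex{0,2} = 1
g(9) = mex{0,2} = 1
g(10) = mex{0,1} = 2
So g(10) = 2.

2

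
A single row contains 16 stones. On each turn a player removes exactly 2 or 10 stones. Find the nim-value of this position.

0

Build the Grundy sequence with g(k) = mex{g(k−s) : s ∈ {2, 10}, s ≤ k}:
k:     0  1  2  3  4  5  6  7  8  9 10 11 12 13 14 15 16
g(k):  0  0  1  1  0  0  1  1  0  0  1  1  0  0  1  1  0
So g(16) = 0.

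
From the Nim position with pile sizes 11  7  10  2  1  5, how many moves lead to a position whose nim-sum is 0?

Nim-sum: 11 XOR 7 XOR 10 XOR 2 XOR 1 XOR 5 = 0.
The nim-sum is already 0, so every move leaves a nonzero nim-sum — there are no winning moves.

0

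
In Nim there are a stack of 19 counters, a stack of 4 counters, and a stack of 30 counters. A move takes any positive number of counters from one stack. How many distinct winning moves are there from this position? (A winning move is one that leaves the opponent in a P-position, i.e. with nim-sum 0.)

In binary:
  10011  (19)
  00100  (4)
  11110  (30)
  -----
  01001  (9)
The overall nim-sum is X = 9. A stack of size p has a winning move iff p XOR X < p (reduce it to p XOR X).
  19: 19 XOR 9 = 26 ≥ 19 — no move.
  4: 4 XOR 9 = 13 ≥ 4 — no move.
  30: 30 XOR 9 = 23 < 30 — winning move (to 23).
That gives 1 winning move.

1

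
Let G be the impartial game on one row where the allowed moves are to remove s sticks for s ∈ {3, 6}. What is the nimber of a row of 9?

0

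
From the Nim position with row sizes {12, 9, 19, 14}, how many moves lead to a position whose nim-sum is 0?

1

Nim-sum: 12 ⊕ 9 ⊕ 19 ⊕ 14 = 24.
The overall nim-sum is X = 24. A row of size p has a winning move iff p XOR X < p (reduce it to p XOR X).
  12: 12 XOR 24 = 20 ≥ 12 — no move.
  9: 9 XOR 24 = 17 ≥ 9 — no move.
  19: 19 XOR 24 = 11 < 19 — winning move (to 11).
  14: 14 XOR 24 = 22 ≥ 14 — no move.
That gives 1 winning move.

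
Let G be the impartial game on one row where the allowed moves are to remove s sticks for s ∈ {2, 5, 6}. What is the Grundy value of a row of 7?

3

Build the Grundy sequence with g(k) = mex{g(k−s) : s ∈ {2, 5, 6}, s ≤ k}:
g(0) = mex{} = 0
g(1) = mex{} = 0
g(2) = mex{0} = 1
g(3) = mex{0} = 1
g(4) = mex{1} = 0
g(5) = mex{0,1} = 2
g(6) = mex{0} = 1
g(7) = mex{0,1,2} = 3
So g(7) = 3.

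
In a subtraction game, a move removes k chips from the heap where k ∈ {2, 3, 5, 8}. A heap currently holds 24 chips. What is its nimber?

0

Compute g(0), g(1), … for moves {2, 3, 5, 8}:
k:     0  1  2  3  4  5  6  7  8  9 10 11 12 13 14 15 16 17 18 19 20 21 22 23 24
g(k):  0  0  1  1  2  2  3  0  4  1  3  0  4  1  2  2  3  0  0  1  1  2  3  3  0
So g(24) = 0.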